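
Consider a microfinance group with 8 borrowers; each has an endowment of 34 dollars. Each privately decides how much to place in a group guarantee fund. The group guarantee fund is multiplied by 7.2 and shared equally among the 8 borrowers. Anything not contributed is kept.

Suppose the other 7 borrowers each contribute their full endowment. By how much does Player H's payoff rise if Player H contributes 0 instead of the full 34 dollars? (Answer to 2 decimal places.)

Switching from a contribution of 34 to 0 lets Player H keep an extra 34 dollars, but lowers the group guarantee fund by 34, which costs Player H their own share of that drop: 7.2/8 × 34 = 30.60.
Net gain = 34 − 30.60 = 3.40. The private return per contributed unit (0.9000) is below 1, so free-riding is indeed the best response regardless of what the others do.

3.40 dollars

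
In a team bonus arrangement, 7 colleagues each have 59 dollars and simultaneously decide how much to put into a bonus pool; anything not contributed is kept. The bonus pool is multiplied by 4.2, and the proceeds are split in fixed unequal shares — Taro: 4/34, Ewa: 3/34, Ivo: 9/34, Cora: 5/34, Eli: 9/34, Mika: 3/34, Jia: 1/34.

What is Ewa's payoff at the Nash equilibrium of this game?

A player with share s gets back 4.2·s per unit contributed, so full contribution is dominant for anyone with s > 1/4.2 = 0.2381 and zero contribution is dominant for anyone below.
Ivo and Eli clear that bar, contributing 59 each; the remaining 5 contribute 0. Total contributed: 118.
Ewa keeps 59 and receives 4.2 × 118 × 3/34 = 43.73 from the bonus pool, for a payoff of 102.73.

102.73 dollars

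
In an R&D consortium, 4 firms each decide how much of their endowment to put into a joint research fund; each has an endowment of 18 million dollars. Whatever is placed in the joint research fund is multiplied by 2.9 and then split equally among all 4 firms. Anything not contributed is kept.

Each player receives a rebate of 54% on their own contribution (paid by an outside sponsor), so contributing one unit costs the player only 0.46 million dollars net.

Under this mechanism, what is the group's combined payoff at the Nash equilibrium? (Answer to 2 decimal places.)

Under the mechanism each unit contributed yields (2.9/4) / 0.46 = 1.5761 back to its contributor per unit of net cost, which exceeds 1, making full contribution the dominant choice for everyone.
At the Nash equilibrium everyone contributes 18. Group total payoff = 4 × (18 × 0.54 + 2.9 × 18) = 247.68.

247.68 million dollars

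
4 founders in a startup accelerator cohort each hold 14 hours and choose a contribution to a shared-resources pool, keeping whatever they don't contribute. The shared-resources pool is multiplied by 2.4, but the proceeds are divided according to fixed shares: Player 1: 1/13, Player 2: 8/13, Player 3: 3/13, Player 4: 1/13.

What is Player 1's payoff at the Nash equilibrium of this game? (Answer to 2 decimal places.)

Each unit j contributes comes back to j as 2.4 × (j's share), so j prefers to contribute only if that share exceeds 1/2.4 = 0.4167; otherwise keeping the unit dominates.
The only share above 0.4167 is Player 2's 8/13, contributing 14; the remaining 3 contribute 0. Total contributed: 14.
Player 1 keeps 14 and receives 2.4 × 14 × 1/13 = 2.58 from the shared-resources pool, for a payoff of 16.58.

16.58 hours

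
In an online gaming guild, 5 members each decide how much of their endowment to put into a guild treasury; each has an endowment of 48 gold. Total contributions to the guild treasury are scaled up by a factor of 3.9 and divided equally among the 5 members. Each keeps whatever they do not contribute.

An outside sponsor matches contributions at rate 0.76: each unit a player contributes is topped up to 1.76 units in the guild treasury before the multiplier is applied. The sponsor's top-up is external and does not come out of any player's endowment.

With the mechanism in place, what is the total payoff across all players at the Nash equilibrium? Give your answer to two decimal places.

Under the mechanism each unit contributed yields 3.9 × 1.76 / 5 = 1.3728 back to its contributor per unit of net cost, which exceeds 1, making full contribution the dominant choice for everyone.
So the Nash equilibrium is full contribution by all 5; the group earns 3.9 × 1.76 × 240 = 1647.36.

1647.36 gold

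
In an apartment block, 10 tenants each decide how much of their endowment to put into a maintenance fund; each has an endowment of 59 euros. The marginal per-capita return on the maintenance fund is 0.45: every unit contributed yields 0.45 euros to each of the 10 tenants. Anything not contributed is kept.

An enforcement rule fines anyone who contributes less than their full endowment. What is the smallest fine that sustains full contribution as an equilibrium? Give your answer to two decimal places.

Given the others contribute fully, the best deviation is to contribute 0 (any partial contribution still incurs the fine and gives up units whose private return 0.45 is below 1).
Deviating from 59 to 0 saves 59 euros but forfeits the deviator's share of the drop in the maintenance fund: 0.45 × 59 = 26.55.
So the deviation gain is 59 − 26.55 = 32.45, and the fine must be at least 32.45 euros to wipe it out.

32.45 euros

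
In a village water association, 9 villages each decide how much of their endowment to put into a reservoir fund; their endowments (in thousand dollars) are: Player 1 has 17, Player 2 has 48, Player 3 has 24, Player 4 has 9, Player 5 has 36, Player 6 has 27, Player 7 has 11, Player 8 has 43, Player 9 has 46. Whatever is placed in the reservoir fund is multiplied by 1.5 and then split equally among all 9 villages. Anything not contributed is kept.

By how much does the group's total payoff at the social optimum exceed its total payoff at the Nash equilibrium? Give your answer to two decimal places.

The private return per contributed unit is 1.5/9 = 0.1667 < 1 for every player regardless of endowment, so the Nash equilibrium is zero contribution and the group total is Σ E_j = 17 + 48 + 24 + 9 + 36 + 27 + 11 + 43 + 46 = 261.
Each contributed unit returns 1.500 to the group, so the social optimum is full contribution by everyone: group total = 1.500 × 261 = 391.50.
Efficiency loss = (1.500 − 1) × 261 = 130.50.

130.50 thousand dollars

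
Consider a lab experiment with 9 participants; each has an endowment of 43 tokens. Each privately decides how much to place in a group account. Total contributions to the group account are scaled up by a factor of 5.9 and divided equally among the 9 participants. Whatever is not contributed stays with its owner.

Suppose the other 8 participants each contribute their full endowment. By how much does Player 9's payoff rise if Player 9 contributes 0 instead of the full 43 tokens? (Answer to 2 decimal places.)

14.81 tokens

Switching from a contribution of 43 to 0 lets Player 9 keep an extra 43 tokens, but lowers the group account by 43, which costs Player 9 their own share of that drop: 5.9/9 × 43 = 28.19.
Net gain = 43 − 28.19 = 14.81. The private return per contributed unit (0.6556) is below 1, so free-riding is indeed the best response regardless of what the others do.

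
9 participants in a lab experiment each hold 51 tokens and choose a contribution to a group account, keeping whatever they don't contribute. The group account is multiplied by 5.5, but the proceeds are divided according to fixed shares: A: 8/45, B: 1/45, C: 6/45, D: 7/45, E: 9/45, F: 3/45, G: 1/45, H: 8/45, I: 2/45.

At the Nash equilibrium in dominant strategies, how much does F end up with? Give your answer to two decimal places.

69.70 tokens

A player with share s gets back 5.5·s per unit contributed, so full contribution is dominant for anyone with s > 1/5.5 = 0.1818 and zero contribution is dominant for anyone below.
E alone (share 9/45) is above the threshold, contributing 51; the remaining 8 contribute 0. Total contributed: 51.
F keeps 51 and receives 5.5 × 51 × 3/45 = 18.70 from the group account, for a payoff of 69.70.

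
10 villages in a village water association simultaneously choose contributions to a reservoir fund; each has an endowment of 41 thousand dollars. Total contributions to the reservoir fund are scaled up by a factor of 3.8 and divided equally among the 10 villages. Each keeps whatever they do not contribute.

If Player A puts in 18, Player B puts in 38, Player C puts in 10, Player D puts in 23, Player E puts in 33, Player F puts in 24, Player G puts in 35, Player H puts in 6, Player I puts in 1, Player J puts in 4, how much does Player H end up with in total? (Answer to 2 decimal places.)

Total contributed: 18 + 38 + 10 + 23 + 33 + 24 + 35 + 6 + 1 + 4 = 192.
Each receives 3.8 × 192 / 10 = 72.96 from the reservoir fund.
Player H keeps 41 − 6 = 35, so Player H's payoff is 35 + 72.96 = 107.96.

107.96 thousand dollars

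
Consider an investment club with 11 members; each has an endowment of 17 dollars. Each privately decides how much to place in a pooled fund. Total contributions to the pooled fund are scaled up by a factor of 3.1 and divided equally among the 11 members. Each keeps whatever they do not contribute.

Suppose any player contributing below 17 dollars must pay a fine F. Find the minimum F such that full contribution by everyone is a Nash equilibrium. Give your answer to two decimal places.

12.21 dollars

Given the others contribute fully, the best deviation is to contribute 0 (any partial contribution still incurs the fine and gives up units whose private return 0.2818 is below 1).
Deviating from 17 to 0 saves 17 dollars but forfeits the deviator's share of the drop in the pooled fund: 3.1/11 × 17 = 4.79.
So the deviation gain is 17 − 4.79 = 12.21, and the fine must be at least 12.21 dollars to wipe it out.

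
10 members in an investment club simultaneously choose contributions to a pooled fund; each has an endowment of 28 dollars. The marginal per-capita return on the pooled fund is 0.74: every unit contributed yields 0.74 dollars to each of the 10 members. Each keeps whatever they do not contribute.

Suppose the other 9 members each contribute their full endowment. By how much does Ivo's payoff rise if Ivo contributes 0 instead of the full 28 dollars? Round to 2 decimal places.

Switching from a contribution of 28 to 0 lets Ivo keep an extra 28 dollars, but lowers the pooled fund by 28, which costs Ivo their own share of that drop: 0.74 × 28 = 20.72.
Net gain = 28 − 20.72 = 7.28. The private return per contributed unit (0.74) is below 1, so free-riding is indeed the best response regardless of what the others do.

7.28 dollars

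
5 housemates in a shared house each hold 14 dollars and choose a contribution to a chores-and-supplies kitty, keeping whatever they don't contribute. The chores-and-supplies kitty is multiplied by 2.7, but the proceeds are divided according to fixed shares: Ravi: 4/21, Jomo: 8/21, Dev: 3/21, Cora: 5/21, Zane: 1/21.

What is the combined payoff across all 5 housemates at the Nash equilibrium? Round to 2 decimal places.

93.80 dollars

Player j's private return per contributed unit is 2.7 × (j's share). Contributing is weakly dominant for j when that share is at least 1/2.7 = 0.3704, and contributing 0 is dominant otherwise.
Jomo alone (share 8/21) is above the threshold, contributing 14; the remaining 4 contribute 0. Total contributed: 14.
The chores-and-supplies kitty pays out 2.7 × 14 = 37.80 in total (split across the unequal shares, but the aggregate is all that matters for the group sum).
The 4 free-riders keep 14 each, adding 56. Group total = 56 + 37.80 = 93.80.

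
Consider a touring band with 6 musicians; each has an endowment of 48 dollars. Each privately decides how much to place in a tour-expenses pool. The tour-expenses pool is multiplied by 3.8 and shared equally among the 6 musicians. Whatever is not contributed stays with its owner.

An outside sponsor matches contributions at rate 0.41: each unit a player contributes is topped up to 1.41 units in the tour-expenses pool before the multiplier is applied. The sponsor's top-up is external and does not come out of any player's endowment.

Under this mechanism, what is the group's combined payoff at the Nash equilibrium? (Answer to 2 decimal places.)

288.00 dollars

Even with the mechanism, each unit contributed returns only 3.8 × 1.41 / 6 = 0.8930 per unit of net cost, so contributing nothing is still dominant.
At the Nash equilibrium no one contributes; group total payoff = 6 × 48 = 288.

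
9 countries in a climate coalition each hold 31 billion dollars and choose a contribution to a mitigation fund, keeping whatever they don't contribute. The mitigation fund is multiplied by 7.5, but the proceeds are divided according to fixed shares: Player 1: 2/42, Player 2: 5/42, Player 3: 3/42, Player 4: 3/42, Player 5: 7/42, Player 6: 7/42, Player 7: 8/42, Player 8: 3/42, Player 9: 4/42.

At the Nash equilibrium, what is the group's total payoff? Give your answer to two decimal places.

A player with share s gets back 7.5·s per unit contributed, so full contribution is dominant for anyone with s > 1/7.5 = 0.1333 and zero contribution is dominant for anyone below.
Player 5, Player 6 and Player 7 are above the threshold, contributing 31 each; the remaining 6 contribute 0. Total contributed: 93.
The mitigation fund pays out 7.5 × 93 = 697.50 in total (split across the unequal shares, but the aggregate is all that matters for the group sum).
The 6 free-riders keep 31 each, adding 186. Group total = 186 + 697.50 = 883.50.

883.50 billion dollars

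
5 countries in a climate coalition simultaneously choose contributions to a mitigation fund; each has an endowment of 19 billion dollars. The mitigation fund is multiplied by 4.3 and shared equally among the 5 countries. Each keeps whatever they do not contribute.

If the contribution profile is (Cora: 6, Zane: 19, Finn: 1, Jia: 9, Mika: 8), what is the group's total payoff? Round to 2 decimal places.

Total contributed: 6 + 19 + 1 + 9 + 8 = 43; total kept: 5 × 19 − 43 = 52.
The mitigation fund pays out 4.3 × 43 = 184.90 in aggregate.
Group total = 52 + 184.90 = 236.90.

236.90 billion dollars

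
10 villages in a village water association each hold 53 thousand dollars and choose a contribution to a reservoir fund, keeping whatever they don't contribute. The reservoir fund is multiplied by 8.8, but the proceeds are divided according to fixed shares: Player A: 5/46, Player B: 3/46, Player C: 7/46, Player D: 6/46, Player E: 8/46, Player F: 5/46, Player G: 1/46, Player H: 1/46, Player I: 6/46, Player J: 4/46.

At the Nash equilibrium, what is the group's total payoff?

2183.60 thousand dollars

Player j's private return per contributed unit is 8.8 × (j's share). Contributing is weakly dominant for j when that share is at least 1/8.8 = 0.1136, and contributing 0 is dominant otherwise.
Player C, Player D, Player E and Player I are above the threshold, contributing 53 each; the remaining 6 contribute 0. Total contributed: 212.
The reservoir fund pays out 8.8 × 212 = 1865.60 in total (split across the unequal shares, but the aggregate is all that matters for the group sum).
The 6 free-riders keep 53 each, adding 318. Group total = 318 + 1865.60 = 2183.60.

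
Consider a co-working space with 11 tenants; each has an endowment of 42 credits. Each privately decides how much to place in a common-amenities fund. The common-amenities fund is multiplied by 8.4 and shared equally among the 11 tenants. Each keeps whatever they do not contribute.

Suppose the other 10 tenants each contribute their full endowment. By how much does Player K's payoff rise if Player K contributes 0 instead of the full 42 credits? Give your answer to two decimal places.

Switching from a contribution of 42 to 0 lets Player K keep an extra 42 credits, but lowers the common-amenities fund by 42, which costs Player K their own share of that drop: 8.4/11 × 42 = 32.07.
Net gain = 42 − 32.07 = 9.93. The private return per contributed unit (0.7636) is below 1, so free-riding is indeed the best response regardless of what the others do.

9.93 credits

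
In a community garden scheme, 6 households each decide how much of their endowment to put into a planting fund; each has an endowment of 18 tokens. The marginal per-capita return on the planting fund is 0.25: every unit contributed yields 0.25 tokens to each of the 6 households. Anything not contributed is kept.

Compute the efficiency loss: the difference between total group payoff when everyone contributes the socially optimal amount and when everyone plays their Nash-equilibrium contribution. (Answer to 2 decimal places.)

54.00 tokens

The private return per contributed unit is 0.25 < 1, so contributing 0 is dominant for every player. At the Nash equilibrium everyone keeps their 18, and the group total is 6 × 18 = 108.
Each contributed unit returns 1.500 to the group as a whole (0.25 to each of 6 players), which exceeds 1, so the social optimum is full contribution: group total = 1.500 × 108 = 162.00.
Efficiency loss = 162.00 − 108 = 54.00.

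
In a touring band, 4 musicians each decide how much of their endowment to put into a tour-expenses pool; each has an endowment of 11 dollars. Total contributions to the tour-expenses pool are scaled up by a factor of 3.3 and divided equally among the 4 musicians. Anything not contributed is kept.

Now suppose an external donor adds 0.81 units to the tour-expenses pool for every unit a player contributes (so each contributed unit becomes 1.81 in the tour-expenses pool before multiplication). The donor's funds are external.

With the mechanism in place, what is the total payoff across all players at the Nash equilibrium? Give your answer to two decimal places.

262.81 dollars

With the mechanism, a contributed unit returns 3.3 × 1.81 / 4 = 1.4933 per unit of net cost to the contributor — now above 1 — so contributing fully is weakly dominant for every player.
So the Nash equilibrium is full contribution by all 4; the group earns 3.3 × 1.81 × 44 = 262.81.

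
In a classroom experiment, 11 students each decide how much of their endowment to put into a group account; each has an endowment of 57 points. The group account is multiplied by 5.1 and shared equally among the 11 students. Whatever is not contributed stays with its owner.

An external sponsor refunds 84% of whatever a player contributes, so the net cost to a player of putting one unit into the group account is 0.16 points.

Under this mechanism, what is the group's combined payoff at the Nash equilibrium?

3724.38 points

With the mechanism, a contributed unit returns (5.1/11) / 0.16 = 2.8977 per unit of net cost to the contributor — now above 1 — so contributing fully is weakly dominant for every player.
So the Nash equilibrium is full contribution by all 11; the group earns 11 × (57 × 0.84 + 5.1 × 57) = 3724.38.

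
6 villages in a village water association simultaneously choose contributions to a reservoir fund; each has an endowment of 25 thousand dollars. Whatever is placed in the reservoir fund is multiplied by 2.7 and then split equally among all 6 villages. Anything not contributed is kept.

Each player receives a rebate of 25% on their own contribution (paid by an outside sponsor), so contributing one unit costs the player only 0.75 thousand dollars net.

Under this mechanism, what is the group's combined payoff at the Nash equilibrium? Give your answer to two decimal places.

150.00 thousand dollars

Even with the mechanism, each unit contributed returns only (2.7/6) / 0.75 = 0.6000 per unit of net cost, so contributing nothing is still dominant.
Everyone keeps their endowment and the group total is 6 × 25 = 150.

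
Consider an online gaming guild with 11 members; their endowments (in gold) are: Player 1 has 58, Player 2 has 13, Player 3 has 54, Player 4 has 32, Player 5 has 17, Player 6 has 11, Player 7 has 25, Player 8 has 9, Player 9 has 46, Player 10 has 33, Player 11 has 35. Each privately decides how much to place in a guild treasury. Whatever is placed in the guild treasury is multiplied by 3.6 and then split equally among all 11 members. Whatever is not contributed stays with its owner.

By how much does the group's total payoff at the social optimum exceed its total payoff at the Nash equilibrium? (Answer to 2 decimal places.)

The private return per contributed unit is 3.6/11 = 0.3273 < 1 for every player regardless of endowment, so the Nash equilibrium is zero contribution and the group total is Σ E_j = 58 + 13 + 54 + 32 + 17 + 11 + 25 + 9 + 46 + 33 + 35 = 333.
Each contributed unit returns 3.600 to the group, so the social optimum is full contribution by everyone: group total = 3.600 × 333 = 1198.80.
Efficiency loss = (3.600 − 1) × 333 = 865.80.

865.80 gold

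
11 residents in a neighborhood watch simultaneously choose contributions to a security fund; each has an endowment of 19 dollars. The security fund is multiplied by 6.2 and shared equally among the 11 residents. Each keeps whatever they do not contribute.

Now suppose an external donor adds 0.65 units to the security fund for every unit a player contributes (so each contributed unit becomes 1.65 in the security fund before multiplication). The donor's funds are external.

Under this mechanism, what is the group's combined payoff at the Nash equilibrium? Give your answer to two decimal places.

The effective private return is 6.2 × 1.65 / 11 = 0.9300, which is still under 1, so the mechanism doesn't change anyone's dominant strategy: zero contribution.
At the Nash equilibrium no one contributes; group total payoff = 11 × 19 = 209.

209.00 dollars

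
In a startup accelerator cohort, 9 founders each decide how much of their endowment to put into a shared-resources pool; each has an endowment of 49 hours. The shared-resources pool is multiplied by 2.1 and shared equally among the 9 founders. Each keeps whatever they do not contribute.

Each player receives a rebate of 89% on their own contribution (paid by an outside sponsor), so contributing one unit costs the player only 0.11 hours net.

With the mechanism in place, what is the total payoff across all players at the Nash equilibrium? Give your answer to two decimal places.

Under the mechanism each unit contributed yields (2.1/9) / 0.11 = 2.1212 back to its contributor per unit of net cost, which exceeds 1, making full contribution the dominant choice for everyone.
At the Nash equilibrium everyone contributes 49. Group total payoff = 9 × (49 × 0.89 + 2.1 × 49) = 1318.59.

1318.59 hours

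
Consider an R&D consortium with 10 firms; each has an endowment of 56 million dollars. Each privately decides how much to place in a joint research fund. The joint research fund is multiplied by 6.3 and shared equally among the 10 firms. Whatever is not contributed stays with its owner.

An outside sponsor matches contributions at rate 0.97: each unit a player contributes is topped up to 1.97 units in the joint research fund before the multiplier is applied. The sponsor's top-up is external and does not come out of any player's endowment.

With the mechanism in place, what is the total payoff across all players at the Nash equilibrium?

The effective private return per unit is now 6.3 × 1.97 / 10 = 1.2411 > 1, so every player's dominant strategy flips to full contribution.
So the Nash equilibrium is full contribution by all 10; the group earns 6.3 × 1.97 × 560 = 6950.16.

6950.16 million dollars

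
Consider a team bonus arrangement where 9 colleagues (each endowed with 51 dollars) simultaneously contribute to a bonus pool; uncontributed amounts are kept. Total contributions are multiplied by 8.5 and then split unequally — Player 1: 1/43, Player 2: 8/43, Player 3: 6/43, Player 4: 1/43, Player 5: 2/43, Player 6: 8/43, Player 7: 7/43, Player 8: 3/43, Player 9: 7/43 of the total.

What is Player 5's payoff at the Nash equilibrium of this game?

Each unit j contributes comes back to j as 8.5 × (j's share), so j prefers to contribute only if that share exceeds 1/8.5 = 0.1176; otherwise keeping the unit dominates.
The shares above 0.1176 belong to Player 2, Player 3, Player 6, Player 7 and Player 9, contributing 51 each; the remaining 4 contribute 0. Total contributed: 255.
Player 5 keeps 51 and receives 8.5 × 255 × 2/43 = 100.81 from the bonus pool, for a payoff of 151.81.

151.81 dollars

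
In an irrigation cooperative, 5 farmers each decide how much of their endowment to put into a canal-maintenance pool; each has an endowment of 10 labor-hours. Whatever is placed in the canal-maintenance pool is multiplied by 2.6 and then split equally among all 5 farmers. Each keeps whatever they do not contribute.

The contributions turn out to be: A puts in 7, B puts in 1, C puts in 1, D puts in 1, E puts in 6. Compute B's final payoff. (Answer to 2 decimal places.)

17.32 labor-hours

Total contributed: 7 + 1 + 1 + 1 + 6 = 16.
Each receives 2.6 × 16 / 5 = 8.32 from the canal-maintenance pool.
B keeps 10 − 1 = 9, so B's payoff is 9 + 8.32 = 17.32.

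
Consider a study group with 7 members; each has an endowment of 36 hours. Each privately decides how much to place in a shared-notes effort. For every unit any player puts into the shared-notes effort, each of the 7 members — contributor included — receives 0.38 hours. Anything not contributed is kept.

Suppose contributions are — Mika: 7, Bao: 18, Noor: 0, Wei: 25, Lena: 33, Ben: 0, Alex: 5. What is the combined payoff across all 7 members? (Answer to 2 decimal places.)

Total contributed: 7 + 18 + 0 + 25 + 33 + 0 + 5 = 88; total kept: 7 × 36 − 88 = 164.
The shared-notes effort pays out 0.38 × 7 × 88 = 234.08 in aggregate.
Group total = 164 + 234.08 = 398.08.

398.08 hours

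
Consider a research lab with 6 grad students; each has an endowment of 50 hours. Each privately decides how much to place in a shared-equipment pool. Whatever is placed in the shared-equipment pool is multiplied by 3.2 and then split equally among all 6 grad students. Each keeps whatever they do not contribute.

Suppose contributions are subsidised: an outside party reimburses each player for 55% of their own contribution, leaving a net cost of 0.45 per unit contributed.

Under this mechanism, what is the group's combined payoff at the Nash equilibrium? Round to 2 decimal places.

1125.00 hours

The effective private return per unit is now (3.2/6) / 0.45 = 1.1852 > 1, so every player's dominant strategy flips to full contribution.
At the Nash equilibrium everyone contributes 50. Group total payoff = 6 × (50 × 0.55 + 3.2 × 50) = 1125.00.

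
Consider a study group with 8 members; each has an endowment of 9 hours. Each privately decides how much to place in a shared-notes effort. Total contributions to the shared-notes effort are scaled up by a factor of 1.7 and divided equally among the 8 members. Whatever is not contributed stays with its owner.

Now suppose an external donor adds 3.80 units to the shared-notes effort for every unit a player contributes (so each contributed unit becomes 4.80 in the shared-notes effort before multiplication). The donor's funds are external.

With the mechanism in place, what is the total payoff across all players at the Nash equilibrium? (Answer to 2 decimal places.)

587.52 hours

With the mechanism, a contributed unit returns 1.7 × 4.80 / 8 = 1.0200 per unit of net cost to the contributor — now above 1 — so contributing fully is weakly dominant for every player.
At the Nash equilibrium everyone contributes 9. Group total payoff = 1.7 × 4.80 × 72 = 587.52.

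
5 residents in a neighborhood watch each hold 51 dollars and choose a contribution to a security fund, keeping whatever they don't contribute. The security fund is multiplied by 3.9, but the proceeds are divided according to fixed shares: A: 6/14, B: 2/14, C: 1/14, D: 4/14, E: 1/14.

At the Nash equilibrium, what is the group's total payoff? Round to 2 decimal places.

550.80 dollars

For player j, contributing a unit is worthwhile iff 3.9 × (j's share) ≥ 1, i.e. iff j's share is at least 0.2564.
A and D are above the threshold, contributing 51 each; the remaining 3 contribute 0. Total contributed: 102.
The security fund pays out 3.9 × 102 = 397.80 in total (split across the unequal shares, but the aggregate is all that matters for the group sum).
The 3 free-riders keep 51 each, adding 153. Group total = 153 + 397.80 = 550.80.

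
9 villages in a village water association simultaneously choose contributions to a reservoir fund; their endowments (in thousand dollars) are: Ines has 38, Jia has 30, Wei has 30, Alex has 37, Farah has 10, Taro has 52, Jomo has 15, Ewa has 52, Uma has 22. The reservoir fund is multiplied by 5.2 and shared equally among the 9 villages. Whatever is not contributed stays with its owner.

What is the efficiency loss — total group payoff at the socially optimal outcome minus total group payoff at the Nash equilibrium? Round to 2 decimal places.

The private return per contributed unit is 5.2/9 = 0.5778 < 1 for every player regardless of endowment, so the Nash equilibrium is zero contribution and the group total is Σ E_j = 38 + 30 + 30 + 37 + 10 + 52 + 15 + 52 + 22 = 286.
Each contributed unit returns 5.200 to the group, so the social optimum is full contribution by everyone: group total = 5.200 × 286 = 1487.20.
Efficiency loss = (5.200 − 1) × 286 = 1201.20.

1201.20 thousand dollars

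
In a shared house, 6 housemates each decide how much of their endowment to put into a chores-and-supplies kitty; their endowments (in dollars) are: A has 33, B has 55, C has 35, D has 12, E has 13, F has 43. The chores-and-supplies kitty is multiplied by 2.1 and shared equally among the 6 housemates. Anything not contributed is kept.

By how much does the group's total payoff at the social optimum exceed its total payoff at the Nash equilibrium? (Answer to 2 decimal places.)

The private return per contributed unit is 2.1/6 = 0.3500 < 1 for every player regardless of endowment, so the Nash equilibrium is zero contribution and the group total is Σ E_j = 33 + 55 + 35 + 12 + 13 + 43 = 191.
Each contributed unit returns 2.100 to the group, so the social optimum is full contribution by everyone: group total = 2.100 × 191 = 401.10.
Efficiency loss = (2.100 − 1) × 191 = 210.10.

210.10 dollars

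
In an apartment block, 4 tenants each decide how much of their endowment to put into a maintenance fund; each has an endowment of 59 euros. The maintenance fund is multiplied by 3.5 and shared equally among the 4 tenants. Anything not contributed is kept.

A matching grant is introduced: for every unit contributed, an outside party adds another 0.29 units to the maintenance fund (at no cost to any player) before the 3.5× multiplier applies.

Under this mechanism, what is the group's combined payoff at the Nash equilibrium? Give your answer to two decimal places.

1065.54 euros

The effective private return per unit is now 3.5 × 1.29 / 4 = 1.1288 > 1, so every player's dominant strategy flips to full contribution.
So the Nash equilibrium is full contribution by all 4; the group earns 3.5 × 1.29 × 236 = 1065.54.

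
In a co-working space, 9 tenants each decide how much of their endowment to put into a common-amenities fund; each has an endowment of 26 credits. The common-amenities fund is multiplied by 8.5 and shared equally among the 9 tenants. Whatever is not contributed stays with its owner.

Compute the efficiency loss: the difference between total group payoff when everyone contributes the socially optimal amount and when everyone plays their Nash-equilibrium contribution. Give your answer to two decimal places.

Each contributed unit returns 8.5/9 = 0.9444 to its contributor — below 1 — so contributing 0 is dominant for every player. At the Nash equilibrium everyone keeps their 26, and the group total is 9 × 26 = 234.
Each contributed unit returns 8.500 to the group as a whole (0.9444 to each of 9 players), which exceeds 1, so the social optimum is full contribution: group total = 8.500 × 234 = 1989.00.
Efficiency loss = 1989.00 − 234 = 1755.00.

1755.00 credits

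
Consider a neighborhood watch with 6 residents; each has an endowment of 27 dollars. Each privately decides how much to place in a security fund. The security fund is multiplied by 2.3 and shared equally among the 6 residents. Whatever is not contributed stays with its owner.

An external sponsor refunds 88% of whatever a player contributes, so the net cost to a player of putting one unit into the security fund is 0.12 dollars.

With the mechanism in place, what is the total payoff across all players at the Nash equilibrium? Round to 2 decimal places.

515.16 dollars

With the mechanism, a contributed unit returns (2.3/6) / 0.12 = 3.1944 per unit of net cost to the contributor — now above 1 — so contributing fully is weakly dominant for every player.
So the Nash equilibrium is full contribution by all 6; the group earns 6 × (27 × 0.88 + 2.3 × 27) = 515.16.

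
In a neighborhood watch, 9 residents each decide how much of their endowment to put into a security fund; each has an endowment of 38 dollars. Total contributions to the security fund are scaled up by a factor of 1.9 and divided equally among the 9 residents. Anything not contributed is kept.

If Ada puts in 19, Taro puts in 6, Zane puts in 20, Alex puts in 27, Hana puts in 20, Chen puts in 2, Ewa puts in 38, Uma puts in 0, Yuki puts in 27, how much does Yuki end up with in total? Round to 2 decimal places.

44.57 dollars

Total contributed: 19 + 6 + 20 + 27 + 20 + 2 + 38 + 0 + 27 = 159.
Each receives 1.9 × 159 / 9 = 33.57 from the security fund.
Yuki keeps 38 − 27 = 11, so Yuki's payoff is 11 + 33.57 = 44.57.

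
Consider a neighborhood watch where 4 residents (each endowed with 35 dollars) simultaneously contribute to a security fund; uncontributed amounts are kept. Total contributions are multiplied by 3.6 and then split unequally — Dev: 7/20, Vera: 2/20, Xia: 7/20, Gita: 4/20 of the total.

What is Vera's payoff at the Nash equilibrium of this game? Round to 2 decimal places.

60.20 dollars

Player j's private return per contributed unit is 3.6 × (j's share). Contributing is weakly dominant for j when that share is at least 1/3.6 = 0.2778, and contributing 0 is dominant otherwise.
Dev and Xia clear that bar, contributing 35 each; the remaining 2 contribute 0. Total contributed: 70.
Vera keeps 35 and receives 3.6 × 70 × 2/20 = 25.20 from the security fund, for a payoff of 60.20.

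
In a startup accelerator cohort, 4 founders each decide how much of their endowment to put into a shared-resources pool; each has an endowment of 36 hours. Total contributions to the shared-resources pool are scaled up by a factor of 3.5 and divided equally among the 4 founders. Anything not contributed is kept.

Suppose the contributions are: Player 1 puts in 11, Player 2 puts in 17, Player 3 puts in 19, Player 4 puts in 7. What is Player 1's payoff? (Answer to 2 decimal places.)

72.25 hours

Total contributed: 11 + 17 + 19 + 7 = 54.
Each receives 3.5 × 54 / 4 = 47.25 from the shared-resources pool.
Player 1 keeps 36 − 11 = 25, so Player 1's payoff is 25 + 47.25 = 72.25.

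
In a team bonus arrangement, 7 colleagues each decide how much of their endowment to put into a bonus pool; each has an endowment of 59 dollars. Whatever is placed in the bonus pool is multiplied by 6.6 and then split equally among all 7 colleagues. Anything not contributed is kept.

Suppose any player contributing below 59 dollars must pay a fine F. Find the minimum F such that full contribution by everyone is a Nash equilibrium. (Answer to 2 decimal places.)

Given the others contribute fully, the best deviation is to contribute 0 (any partial contribution still incurs the fine and gives up units whose private return 0.9429 is below 1).
Deviating from 59 to 0 saves 59 dollars but forfeits the deviator's share of the drop in the bonus pool: 6.6/7 × 59 = 55.63.
So the deviation gain is 59 − 55.63 = 3.37, and the fine must be at least 3.37 dollars to wipe it out.

3.37 dollars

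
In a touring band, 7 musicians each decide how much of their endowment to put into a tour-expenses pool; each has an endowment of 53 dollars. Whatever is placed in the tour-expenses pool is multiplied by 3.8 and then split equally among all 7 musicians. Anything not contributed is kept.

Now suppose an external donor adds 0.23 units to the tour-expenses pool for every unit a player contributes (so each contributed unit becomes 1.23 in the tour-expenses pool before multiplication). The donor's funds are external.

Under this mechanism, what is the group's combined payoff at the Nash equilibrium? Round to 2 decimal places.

371.00 dollars

The effective private return is 3.8 × 1.23 / 7 = 0.6677, which is still under 1, so the mechanism doesn't change anyone's dominant strategy: zero contribution.
Everyone keeps their endowment and the group total is 7 × 53 = 371.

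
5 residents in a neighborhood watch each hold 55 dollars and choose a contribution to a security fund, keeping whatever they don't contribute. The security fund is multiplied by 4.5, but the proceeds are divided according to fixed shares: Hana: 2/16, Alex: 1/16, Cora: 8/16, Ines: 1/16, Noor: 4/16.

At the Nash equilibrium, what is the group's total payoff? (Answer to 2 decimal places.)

Player j's private return per contributed unit is 4.5 × (j's share). Contributing is weakly dominant for j when that share is at least 1/4.5 = 0.2222, and contributing 0 is dominant otherwise.
Cora and Noor clear that bar, contributing 55 each; the remaining 3 contribute 0. Total contributed: 110.
The security fund pays out 4.5 × 110 = 495.00 in total (split across the unequal shares, but the aggregate is all that matters for the group sum).
The 3 free-riders keep 55 each, adding 165. Group total = 165 + 495.00 = 660.00.

660.00 dollars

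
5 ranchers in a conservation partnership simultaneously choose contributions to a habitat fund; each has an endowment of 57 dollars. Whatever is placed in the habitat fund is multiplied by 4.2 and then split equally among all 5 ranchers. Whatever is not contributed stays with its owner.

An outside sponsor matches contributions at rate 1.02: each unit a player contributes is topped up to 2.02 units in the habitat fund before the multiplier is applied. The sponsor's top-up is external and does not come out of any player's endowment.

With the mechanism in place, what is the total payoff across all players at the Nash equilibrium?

2417.94 dollars

The effective private return per unit is now 4.2 × 2.02 / 5 = 1.6968 > 1, so every player's dominant strategy flips to full contribution.
At the Nash equilibrium everyone contributes 57. Group total payoff = 4.2 × 2.02 × 285 = 2417.94.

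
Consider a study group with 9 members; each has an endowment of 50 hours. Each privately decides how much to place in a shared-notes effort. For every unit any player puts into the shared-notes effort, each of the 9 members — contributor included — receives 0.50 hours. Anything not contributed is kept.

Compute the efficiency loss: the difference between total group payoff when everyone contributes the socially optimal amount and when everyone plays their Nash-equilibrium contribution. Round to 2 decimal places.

The private return per contributed unit is 0.50 < 1, so contributing 0 is dominant for every player. At the Nash equilibrium everyone keeps their 50, and the group total is 9 × 50 = 450.
Each contributed unit returns 4.500 to the group as a whole (0.50 to each of 9 players), which exceeds 1, so the social optimum is full contribution: group total = 4.500 × 450 = 2025.00.
Efficiency loss = 2025.00 − 450 = 1575.00.

1575.00 hours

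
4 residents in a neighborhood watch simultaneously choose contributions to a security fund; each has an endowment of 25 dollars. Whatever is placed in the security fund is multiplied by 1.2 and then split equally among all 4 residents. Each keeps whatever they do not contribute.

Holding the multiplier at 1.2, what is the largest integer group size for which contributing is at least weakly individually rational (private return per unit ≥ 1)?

Private return per unit is 1.2/(group size), which is ≥ 1 whenever the group size is ≤ 1.2.
The largest such integer is 1.

1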